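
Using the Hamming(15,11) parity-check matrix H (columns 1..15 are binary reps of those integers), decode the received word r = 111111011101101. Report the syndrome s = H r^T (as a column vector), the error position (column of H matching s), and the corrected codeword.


s = (0, 0, 1, 0)^T, error position = 2, corrected codeword c = 101111011101101

Compute s = H r^T mod 2 one row at a time:
  s_1 = 1 + 1 + 1 + 0 + 1 + 1 + 0 + 1 = 6 ≡ 0 (mod 2).
  s_2 = 1 + 1 + 1 + 0 + 1 + 1 + 0 + 1 = 6 ≡ 0 (mod 2).
  s_3 = 1 + 1 + 1 + 0 + 1 + 0 + 0 + 1 = 5 ≡ 1 (mod 2).
  s_4 = 1 + 1 + 1 + 0 + 1 + 0 + 1 + 1 = 6 ≡ 0 (mod 2).
s = (0, 0, 1, 0)^T — this equals column 2 of H (binary 0010), so error is at position 2.
Correct: flip bit 2 of r = 111111011101101 to get c = 101111011101101.


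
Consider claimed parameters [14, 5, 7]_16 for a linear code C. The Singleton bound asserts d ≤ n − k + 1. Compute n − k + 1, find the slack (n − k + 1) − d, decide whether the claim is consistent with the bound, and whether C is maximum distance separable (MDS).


Singleton RHS = n − k + 1 = 10, slack = 3, bound satisfied, not MDS.

Singleton bound: d ≤ n − k + 1.
Here n = 14, k = 5, so n − k + 1 = 10.
Given d = 7, check d ≤ 10: YES.
Slack = (n − k + 1) − d = 3.
The code is NOT MDS (slack = 3 > 0).
Description: the claimed parameters are [14, 5, 7]_16; such a code would be non-MDS.


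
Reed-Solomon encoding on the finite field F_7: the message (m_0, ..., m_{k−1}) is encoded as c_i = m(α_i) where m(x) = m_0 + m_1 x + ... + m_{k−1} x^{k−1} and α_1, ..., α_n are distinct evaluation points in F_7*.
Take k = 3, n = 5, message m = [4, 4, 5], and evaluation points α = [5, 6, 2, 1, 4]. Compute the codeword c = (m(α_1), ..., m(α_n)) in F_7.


c = [2, 5, 4, 6, 2]

Message polynomial: m(x) = 4 + 4·x + 5·x^2 (mod 7).
For each evaluation point α_i, compute m(α_i) mod 7:
  α_1 = 5: Horner steps 5 → 1 → 2, so m(5) = 2.
  α_2 = 6: Horner steps 5 → 6 → 5, so m(6) = 5.
  α_3 = 2: Horner steps 5 → 0 → 4, so m(2) = 4.
  α_4 = 1: Horner steps 5 → 2 → 6, so m(1) = 6.
  α_5 = 4: Horner steps 5 → 3 → 2, so m(4) = 2.
Codeword c = [2, 5, 4, 6, 2] ∈ F_7^5.


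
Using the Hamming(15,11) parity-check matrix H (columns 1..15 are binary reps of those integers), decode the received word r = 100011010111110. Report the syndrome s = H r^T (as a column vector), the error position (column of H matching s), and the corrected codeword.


s = (0, 1, 0, 0)^T, error position = 4, corrected codeword c = 100111010111110

Compute s = H r^T mod 2 one row at a time:
  s_1 = 1 + 0 + 1 + 1 + 1 + 1 + 1 + 0 = 6 ≡ 0 (mod 2).
  s_2 = 0 + 1 + 1 + 0 + 1 + 1 + 1 + 0 = 5 ≡ 1 (mod 2).
  s_3 = 0 + 0 + 1 + 0 + 1 + 1 + 1 + 0 = 4 ≡ 0 (mod 2).
  s_4 = 1 + 0 + 1 + 0 + 0 + 1 + 1 + 0 = 4 ≡ 0 (mod 2).
s = (0, 1, 0, 0)^T — this equals column 4 of H (binary 0100), so error is at position 4.
Correct: flip bit 4 of r = 100011010111110 to get c = 100111010111110.


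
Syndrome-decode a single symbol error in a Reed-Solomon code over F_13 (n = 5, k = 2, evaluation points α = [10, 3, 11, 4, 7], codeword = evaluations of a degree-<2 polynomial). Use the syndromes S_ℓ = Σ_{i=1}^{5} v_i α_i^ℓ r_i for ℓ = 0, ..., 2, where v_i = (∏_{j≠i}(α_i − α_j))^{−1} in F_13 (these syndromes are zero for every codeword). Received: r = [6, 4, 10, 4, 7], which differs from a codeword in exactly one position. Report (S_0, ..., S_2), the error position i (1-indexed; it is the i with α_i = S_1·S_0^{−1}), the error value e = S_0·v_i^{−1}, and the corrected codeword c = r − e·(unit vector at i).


S = (12, 9, 10), error at position 4, error magnitude e = 9, c = [6, 4, 10, 8, 7].

Step 1: column multipliers v_i = (∏_{j≠i}(α_i − α_j))^{−1} mod 13.
  i = 1 (α = 10): (10−3)(10−11)(10−4)(10−7) = 7·(−1)·6·3 = −126 ≡ 4, so v_1 = 4^{−1} = 10 (mod 13).
  i = 2 (α = 3): (3−10)(3−11)(3−4)(3−7) = (−7)·(−8)·(−1)·(−4) = 224 ≡ 3, so v_2 = 3^{−1} = 9 (mod 13).
  i = 3 (α = 11): (11−10)(11−3)(11−4)(11−7) = 1·8·7·4 = 224 ≡ 3, so v_3 = 3^{−1} = 9 (mod 13).
  i = 4 (α = 4): (4−10)(4−3)(4−11)(4−7) = (−6)·1·(−7)·(−3) = −126 ≡ 4, so v_4 = 4^{−1} = 10 (mod 13).
  i = 5 (α = 7): (7−10)(7−3)(7−11)(7−4) = (−3)·4·(−4)·3 = 144 ≡ 1, so v_5 = 1^{−1} = 1 (mod 13).
  v = [10, 9, 9, 10, 1].
Step 2: syndromes of r = [6, 4, 10, 4, 7] (all sums mod 13).
  S_0 = Σ v_i r_i = 10·6 + 9·4 + 9·10 + 10·4 + 1·7 = 233 ≡ 12.
  S_1 = Σ v_i α_i r_i = 10·10·6 + 9·3·4 + 9·11·10 + 10·4·4 + 1·7·7 = 1907 ≡ 9.
  α_i^2 mod 13 = [9, 9, 4, 3, 10].
  S_2 = Σ v_i α_i^2 r_i = 10·9·6 + 9·9·4 + 9·4·10 + 10·3·4 + 1·10·7 = 1414 ≡ 10.
  S = (12, 9, 10) ≠ 0, so r is not a codeword (an error is present).
Step 3: locate the error. For a single error e at position i, S_ℓ = v_i·e·α_i^ℓ, so α_err = S_1/S_0.
  S_0^{−1} = 12^{−1} = 12 (mod 13), so α_err = 9·12 = 108 ≡ 4 = α_4. Error position i = 4.
  Consistency check: S_2/S_1 = 10·3 = 30 ≡ 4 = α_err ✓ (single-error assumption holds).
Step 4: error magnitude e = S_0/v_4 = S_0·∏_{j≠4}(α_4 − α_j) = 12·4 = 48 ≡ 9 (mod 13).
Step 5: correct position 4: c_4 = r_4 − e = 4 − 9 ≡ 8 (mod 13). Hence c = [6, 4, 10, 8, 7].
  Check: interpolating c through the α_i gives m(x) = 5 + 4·x (degree < 2) with m(α_i) = c_i for every i, so c is indeed a codeword.


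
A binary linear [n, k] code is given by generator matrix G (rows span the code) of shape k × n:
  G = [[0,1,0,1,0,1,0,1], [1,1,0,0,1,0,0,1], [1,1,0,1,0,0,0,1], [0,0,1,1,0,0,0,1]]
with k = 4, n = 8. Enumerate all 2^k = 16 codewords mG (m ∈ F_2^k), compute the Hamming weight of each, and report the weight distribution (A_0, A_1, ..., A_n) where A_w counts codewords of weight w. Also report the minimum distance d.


Weight distribution: A_0 = 1, A_2 = 2, A_3 = 4, A_4 = 5, A_5 = 4. Minimum distance d = 2.

Enumerate all 2^4 = 16 messages m ∈ F_2^4.
For each, compute codeword c = mG in F_2^8, then tally its weight.
  m = 0000 → c = 00000000, weight = 0.
  m = 1000 → c = 01010101, weight = 4.
  m = 0100 → c = 11001001, weight = 4.
  m = 1100 → c = 10011100, weight = 4.
  m = 0010 → c = 11010001, weight = 4.
  m = 1010 → c = 10000100, weight = 2.
  m = 0110 → c = 00011000, weight = 2.
  m = 1110 → c = 01001101, weight = 4.
  m = 0001 → c = 00110001, weight = 3.
  m = 1001 → c = 01100100, weight = 3.
  m = 0101 → c = 11111000, weight = 5.
  m = 1101 → c = 10101101, weight = 5.
  m = 0011 → c = 11100000, weight = 3.
  m = 1011 → c = 10110101, weight = 5.
  m = 0111 → c = 00101001, weight = 3.
  m = 1111 → c = 01111100, weight = 5.
Tally weights:
  weight 0: 1 codewords.
  weight 2: 2 codewords.
  weight 3: 4 codewords.
  weight 4: 5 codewords.
  weight 5: 4 codewords.
Minimum distance d = smallest w > 0 with A_w > 0 = 2.
Sanity: Σ A_w = 16 = 2^4 = 16 ✓.


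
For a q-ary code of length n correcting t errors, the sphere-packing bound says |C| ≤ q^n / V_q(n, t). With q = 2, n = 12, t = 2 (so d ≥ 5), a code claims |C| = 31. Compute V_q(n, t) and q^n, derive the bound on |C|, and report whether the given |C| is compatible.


V_q(n, t) = 79, q^n = 4096, Hamming bound = 51, |C| = 31 ≤ bound (satisfied).

Step 1: Compute V_q(n, t) = Σ_{j=0}^2 C(n, j) (q−1)^j.
  j = 0: C(12,0)·(1)^0 = 1·1 = 1.
  j = 1: C(12,1)·(1)^1 = 12·1 = 12.
  j = 2: C(12,2)·(1)^2 = 66·1 = 66.
  V_q(n, t) = 1 + 12 + 66 = 79.
Step 2: q^n = 2^12 = 4096.
Step 3: Hamming bound ⌊q^n / V_q(n,t)⌋ = ⌊4096/79⌋ = 51.
Step 4: Compare |C| = 31 to 51: satisfied.
The claimed |C| lies below the Hamming bound.


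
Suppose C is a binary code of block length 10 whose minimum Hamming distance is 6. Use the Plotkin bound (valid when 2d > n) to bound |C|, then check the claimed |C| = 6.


Plotkin bound M ≤ 6; given |C| = 6 ≤ bound (satisfied).

Check applicability: 2d = 12, n = 10.
2d − n = 2 > 0, so Plotkin applies.
Compute d/(2d−n) = 6/2 ≈ 3.0000.
⌊d/(2d−n)⌋ = 3.
Plotkin bound: M ≤ 2·3 = 6.
Given |C| = 6, check: satisfied.
This |C| is at the Plotkin bound.


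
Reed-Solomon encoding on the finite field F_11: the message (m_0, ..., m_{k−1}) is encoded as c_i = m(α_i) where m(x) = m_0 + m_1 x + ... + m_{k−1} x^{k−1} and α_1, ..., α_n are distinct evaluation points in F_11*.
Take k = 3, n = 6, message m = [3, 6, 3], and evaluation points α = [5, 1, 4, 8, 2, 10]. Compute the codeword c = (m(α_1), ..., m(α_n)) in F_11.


c = [9, 1, 9, 1, 5, 0]

Message polynomial: m(x) = 3 + 6·x + 3·x^2 (mod 11).
For each evaluation point α_i, compute m(α_i) mod 11:
  α_1 = 5: Horner steps 3 → 10 → 9, so m(5) = 9.
  α_2 = 1: Horner steps 3 → 9 → 1, so m(1) = 1.
  α_3 = 4: Horner steps 3 → 7 → 9, so m(4) = 9.
  α_4 = 8: Horner steps 3 → 8 → 1, so m(8) = 1.
  α_5 = 2: Horner steps 3 → 1 → 5, so m(2) = 5.
  α_6 = 10: Horner steps 3 → 3 → 0, so m(10) = 0.
Codeword c = [9, 1, 9, 1, 5, 0] ∈ F_11^6.


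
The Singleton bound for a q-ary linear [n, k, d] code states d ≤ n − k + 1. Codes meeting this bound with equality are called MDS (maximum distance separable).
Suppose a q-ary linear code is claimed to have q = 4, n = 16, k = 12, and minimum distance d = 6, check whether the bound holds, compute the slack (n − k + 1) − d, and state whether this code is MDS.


Singleton RHS = n − k + 1 = 5, slack = -1, bound violated (no such code; not MDS).

Singleton bound: d ≤ n − k + 1.
Here n = 16, k = 12, so n − k + 1 = 5.
Given d = 6, check d ≤ 5: NO.
Slack = (n − k + 1) − d = -1.
The slack is negative: d = 6 exceeds n − k + 1 = 5 by 1, so the Singleton bound is violated and no linear [16, 12, 6]_4 code can exist. In particular it is not MDS (MDS requires d = n − k + 1 exactly).
Description: the claimed parameters are [16, 12, 6]_4; such a code would be impossible (violates the Singleton bound).


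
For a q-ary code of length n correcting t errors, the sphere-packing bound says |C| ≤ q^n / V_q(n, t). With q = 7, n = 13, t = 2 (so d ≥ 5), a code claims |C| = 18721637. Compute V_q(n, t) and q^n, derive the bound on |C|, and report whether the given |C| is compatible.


V_q(n, t) = 2887, q^n = 96889010407, Hamming bound = 33560446, |C| = 18721637 ≤ bound (satisfied).

Step 1: Compute V_q(n, t) = Σ_{j=0}^2 C(n, j) (q−1)^j.
  j = 0: C(13,0)·(6)^0 = 1·1 = 1.
  j = 1: C(13,1)·(6)^1 = 13·6 = 78.
  j = 2: C(13,2)·(6)^2 = 78·36 = 2808.
  V_q(n, t) = 1 + 78 + 2808 = 2887.
Step 2: q^n = 7^13 = 96889010407.
Step 3: Hamming bound ⌊q^n / V_q(n,t)⌋ = ⌊96889010407/2887⌋ = 33560446.
Step 4: Compare |C| = 18721637 to 33560446: satisfied.
The claimed |C| lies below the Hamming bound.


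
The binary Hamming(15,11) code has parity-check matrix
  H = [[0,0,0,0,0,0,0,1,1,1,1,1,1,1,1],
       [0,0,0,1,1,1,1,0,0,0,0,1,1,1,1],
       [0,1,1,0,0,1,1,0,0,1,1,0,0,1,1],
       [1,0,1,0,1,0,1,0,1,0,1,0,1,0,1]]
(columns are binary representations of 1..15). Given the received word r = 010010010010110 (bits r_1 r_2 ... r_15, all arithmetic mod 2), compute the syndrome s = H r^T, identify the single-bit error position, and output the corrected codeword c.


s = (0, 1, 1, 1)^T, error position = 7, corrected codeword c = 010010110010110

Compute s = H r^T mod 2 one row at a time:
  s_1 = 1 + 0 + 0 + 1 + 0 + 1 + 1 + 0 = 4 ≡ 0 (mod 2).
  s_2 = 0 + 1 + 0 + 0 + 0 + 1 + 1 + 0 = 3 ≡ 1 (mod 2).
  s_3 = 1 + 0 + 0 + 0 + 0 + 1 + 1 + 0 = 3 ≡ 1 (mod 2).
  s_4 = 0 + 0 + 1 + 0 + 0 + 1 + 1 + 0 = 3 ≡ 1 (mod 2).
s = (0, 1, 1, 1)^T — this equals column 7 of H (binary 0111), so error is at position 7.
Correct: flip bit 7 of r = 010010010010110 to get c = 010010110010110.


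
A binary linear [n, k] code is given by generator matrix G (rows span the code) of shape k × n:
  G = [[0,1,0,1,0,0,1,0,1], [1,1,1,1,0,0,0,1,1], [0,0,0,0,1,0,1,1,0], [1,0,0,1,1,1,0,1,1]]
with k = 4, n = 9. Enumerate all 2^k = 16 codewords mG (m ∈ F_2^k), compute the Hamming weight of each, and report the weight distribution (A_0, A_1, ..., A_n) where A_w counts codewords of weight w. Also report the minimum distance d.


Weight distribution: A_0 = 1, A_3 = 3, A_4 = 3, A_5 = 4, A_6 = 4, A_7 = 1. Minimum distance d = 3.

Enumerate all 2^4 = 16 messages m ∈ F_2^4.
For each, compute codeword c = mG in F_2^9, then tally its weight.
  m = 0000 → c = 000000000, weight = 0.
  m = 1000 → c = 010100101, weight = 4.
  m = 0100 → c = 111100011, weight = 6.
  m = 1100 → c = 101000110, weight = 4.
  m = 0010 → c = 000010110, weight = 3.
  m = 1010 → c = 010110011, weight = 5.
  m = 0110 → c = 111110101, weight = 7.
  m = 1110 → c = 101010000, weight = 3.
  m = 0001 → c = 100111011, weight = 6.
  m = 1001 → c = 110011110, weight = 6.
  m = 0101 → c = 011011000, weight = 4.
  m = 1101 → c = 001111101, weight = 6.
  m = 0011 → c = 100101101, weight = 5.
  m = 1011 → c = 110001000, weight = 3.
  m = 0111 → c = 011001110, weight = 5.
  m = 1111 → c = 001101011, weight = 5.
Tally weights:
  weight 0: 1 codewords.
  weight 3: 3 codewords.
  weight 4: 3 codewords.
  weight 5: 4 codewords.
  weight 6: 4 codewords.
  weight 7: 1 codewords.
Minimum distance d = smallest w > 0 with A_w > 0 = 3.
Sanity: Σ A_w = 16 = 2^4 = 16 ✓.


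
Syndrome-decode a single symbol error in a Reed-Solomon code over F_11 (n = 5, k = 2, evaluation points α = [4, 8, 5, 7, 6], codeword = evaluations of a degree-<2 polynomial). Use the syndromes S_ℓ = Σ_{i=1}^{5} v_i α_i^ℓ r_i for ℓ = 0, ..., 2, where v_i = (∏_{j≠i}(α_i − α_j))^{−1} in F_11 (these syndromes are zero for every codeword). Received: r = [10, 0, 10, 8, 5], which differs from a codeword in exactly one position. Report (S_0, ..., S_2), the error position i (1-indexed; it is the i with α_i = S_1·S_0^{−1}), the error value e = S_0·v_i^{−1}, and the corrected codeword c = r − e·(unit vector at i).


S = (6, 8, 7), error at position 3, error magnitude e = 8, c = [10, 0, 2, 8, 5].

Step 1: column multipliers v_i = (∏_{j≠i}(α_i − α_j))^{−1} mod 11.
  i = 1 (α = 4): (4−8)(4−5)(4−7)(4−6) = (−4)·(−1)·(−3)·(−2) = 24 ≡ 2, so v_1 = 2^{−1} = 6 (mod 11).
  i = 2 (α = 8): (8−4)(8−5)(8−7)(8−6) = 4·3·1·2 = 24 ≡ 2, so v_2 = 2^{−1} = 6 (mod 11).
  i = 3 (α = 5): (5−4)(5−8)(5−7)(5−6) = 1·(−3)·(−2)·(−1) = −6 ≡ 5, so v_3 = 5^{−1} = 9 (mod 11).
  i = 4 (α = 7): (7−4)(7−8)(7−5)(7−6) = 3·(−1)·2·1 = −6 ≡ 5, so v_4 = 5^{−1} = 9 (mod 11).
  i = 5 (α = 6): (6−4)(6−8)(6−5)(6−7) = 2·(−2)·1·(−1) = 4 ≡ 4, so v_5 = 4^{−1} = 3 (mod 11).
  v = [6, 6, 9, 9, 3].
Step 2: syndromes of r = [10, 0, 10, 8, 5] (all sums mod 11).
  S_0 = Σ v_i r_i = 6·10 + 6·0 + 9·10 + 9·8 + 3·5 = 237 ≡ 6.
  S_1 = Σ v_i α_i r_i = 6·4·10 + 6·8·0 + 9·5·10 + 9·7·8 + 3·6·5 = 1284 ≡ 8.
  α_i^2 mod 11 = [5, 9, 3, 5, 3].
  S_2 = Σ v_i α_i^2 r_i = 6·5·10 + 6·9·0 + 9·3·10 + 9·5·8 + 3·3·5 = 975 ≡ 7.
  S = (6, 8, 7) ≠ 0, so r is not a codeword (an error is present).
Step 3: locate the error. For a single error e at position i, S_ℓ = v_i·e·α_i^ℓ, so α_err = S_1/S_0.
  S_0^{−1} = 6^{−1} = 2 (mod 11), so α_err = 8·2 = 16 ≡ 5 = α_3. Error position i = 3.
  Consistency check: S_2/S_1 = 7·7 = 49 ≡ 5 = α_err ✓ (single-error assumption holds).
Step 4: error magnitude e = S_0/v_3 = S_0·∏_{j≠3}(α_3 − α_j) = 6·5 = 30 ≡ 8 (mod 11).
Step 5: correct position 3: c_3 = r_3 − e = 10 − 8 ≡ 2 (mod 11). Hence c = [10, 0, 2, 8, 5].
  Check: interpolating c through the α_i gives m(x) = 9 + 3·x (degree < 2) with m(α_i) = c_i for every i, so c is indeed a codeword.


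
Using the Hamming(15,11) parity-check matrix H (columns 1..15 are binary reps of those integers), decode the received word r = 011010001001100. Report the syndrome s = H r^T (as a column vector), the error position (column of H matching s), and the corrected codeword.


s = (1, 1, 0, 0)^T, error position = 12, corrected codeword c = 011010001000100

Compute s = H r^T mod 2 one row at a time:
  s_1 = 0 + 1 + 0 + 0 + 1 + 1 + 0 + 0 = 3 ≡ 1 (mod 2).
  s_2 = 0 + 1 + 0 + 0 + 1 + 1 + 0 + 0 = 3 ≡ 1 (mod 2).
  s_3 = 1 + 1 + 0 + 0 + 0 + 0 + 0 + 0 = 2 ≡ 0 (mod 2).
  s_4 = 0 + 1 + 1 + 0 + 1 + 0 + 1 + 0 = 4 ≡ 0 (mod 2).
s = (1, 1, 0, 0)^T — this equals column 12 of H (binary 1100), so error is at position 12.
Correct: flip bit 12 of r = 011010001001100 to get c = 011010001000100.


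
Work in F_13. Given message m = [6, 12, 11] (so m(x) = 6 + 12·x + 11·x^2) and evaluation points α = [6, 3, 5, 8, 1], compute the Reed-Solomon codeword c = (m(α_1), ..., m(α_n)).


c = [6, 11, 3, 0, 3]

Message polynomial: m(x) = 6 + 12·x + 11·x^2 (mod 13).
For each evaluation point α_i, compute m(α_i) mod 13:
  α_1 = 6: Horner steps 11 → 0 → 6, so m(6) = 6.
  α_2 = 3: Horner steps 11 → 6 → 11, so m(3) = 11.
  α_3 = 5: Horner steps 11 → 2 → 3, so m(5) = 3.
  α_4 = 8: Horner steps 11 → 9 → 0, so m(8) = 0.
  α_5 = 1: Horner steps 11 → 10 → 3, so m(1) = 3.
Codeword c = [6, 11, 3, 0, 3] ∈ F_13^5.


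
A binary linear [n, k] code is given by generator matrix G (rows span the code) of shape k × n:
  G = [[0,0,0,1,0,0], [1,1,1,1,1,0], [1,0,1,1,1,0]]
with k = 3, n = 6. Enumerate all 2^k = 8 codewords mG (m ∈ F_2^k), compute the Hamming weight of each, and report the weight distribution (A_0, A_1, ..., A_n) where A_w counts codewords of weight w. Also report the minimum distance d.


Weight distribution: A_0 = 1, A_1 = 2, A_2 = 1, A_3 = 1, A_4 = 2, A_5 = 1. Minimum distance d = 1.

Enumerate all 2^3 = 8 messages m ∈ F_2^3.
For each, compute codeword c = mG in F_2^6, then tally its weight.
  m = 000 → c = 000000, weight = 0.
  m = 100 → c = 000100, weight = 1.
  m = 010 → c = 111110, weight = 5.
  m = 110 → c = 111010, weight = 4.
  m = 001 → c = 101110, weight = 4.
  m = 101 → c = 101010, weight = 3.
  m = 011 → c = 010000, weight = 1.
  m = 111 → c = 010100, weight = 2.
Tally weights:
  weight 0: 1 codewords.
  weight 1: 2 codewords.
  weight 2: 1 codewords.
  weight 3: 1 codewords.
  weight 4: 2 codewords.
  weight 5: 1 codewords.
Minimum distance d = smallest w > 0 with A_w > 0 = 1.
Sanity: Σ A_w = 8 = 2^3 = 8 ✓.


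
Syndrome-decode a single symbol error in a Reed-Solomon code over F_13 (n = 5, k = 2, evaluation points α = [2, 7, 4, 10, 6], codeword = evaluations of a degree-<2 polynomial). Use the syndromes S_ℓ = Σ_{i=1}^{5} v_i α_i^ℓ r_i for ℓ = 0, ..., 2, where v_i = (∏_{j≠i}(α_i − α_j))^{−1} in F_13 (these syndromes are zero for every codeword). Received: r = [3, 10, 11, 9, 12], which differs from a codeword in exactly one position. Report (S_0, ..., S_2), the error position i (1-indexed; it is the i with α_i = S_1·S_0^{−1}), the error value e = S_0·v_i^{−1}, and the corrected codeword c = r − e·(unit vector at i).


S = (1, 6, 10), error at position 5, error magnitude e = 6, c = [3, 10, 11, 9, 6].

Step 1: column multipliers v_i = (∏_{j≠i}(α_i − α_j))^{−1} mod 13.
  i = 1 (α = 2): (2−7)(2−4)(2−10)(2−6) = (−5)·(−2)·(−8)·(−4) = 320 ≡ 8, so v_1 = 8^{−1} = 5 (mod 13).
  i = 2 (α = 7): (7−2)(7−4)(7−10)(7−6) = 5·3·(−3)·1 = −45 ≡ 7, so v_2 = 7^{−1} = 2 (mod 13).
  i = 3 (α = 4): (4−2)(4−7)(4−10)(4−6) = 2·(−3)·(−6)·(−2) = −72 ≡ 6, so v_3 = 6^{−1} = 11 (mod 13).
  i = 4 (α = 10): (10−2)(10−7)(10−4)(10−6) = 8·3·6·4 = 576 ≡ 4, so v_4 = 4^{−1} = 10 (mod 13).
  i = 5 (α = 6): (6−2)(6−7)(6−4)(6−10) = 4·(−1)·2·(−4) = 32 ≡ 6, so v_5 = 6^{−1} = 11 (mod 13).
  v = [5, 2, 11, 10, 11].
Step 2: syndromes of r = [3, 10, 11, 9, 12] (all sums mod 13).
  S_0 = Σ v_i r_i = 5·3 + 2·10 + 11·11 + 10·9 + 11·12 = 378 ≡ 1.
  S_1 = Σ v_i α_i r_i = 5·2·3 + 2·7·10 + 11·4·11 + 10·10·9 + 11·6·12 = 2346 ≡ 6.
  α_i^2 mod 13 = [4, 10, 3, 9, 10].
  S_2 = Σ v_i α_i^2 r_i = 5·4·3 + 2·10·10 + 11·3·11 + 10·9·9 + 11·10·12 = 2753 ≡ 10.
  S = (1, 6, 10) ≠ 0, so r is not a codeword (an error is present).
Step 3: locate the error. For a single error e at position i, S_ℓ = v_i·e·α_i^ℓ, so α_err = S_1/S_0.
  S_0^{−1} = 1^{−1} = 1 (mod 13), so α_err = 6·1 = 6 ≡ 6 = α_5. Error position i = 5.
  Consistency check: S_2/S_1 = 10·11 = 110 ≡ 6 = α_err ✓ (single-error assumption holds).
Step 4: error magnitude e = S_0/v_5 = S_0·∏_{j≠5}(α_5 − α_j) = 1·6 = 6 ≡ 6 (mod 13).
Step 5: correct position 5: c_5 = r_5 − e = 12 − 6 ≡ 6 (mod 13). Hence c = [3, 10, 11, 9, 6].
  Check: interpolating c through the α_i gives m(x) = 8 + 4·x (degree < 2) with m(α_i) = c_i for every i, so c is indeed a codeword.


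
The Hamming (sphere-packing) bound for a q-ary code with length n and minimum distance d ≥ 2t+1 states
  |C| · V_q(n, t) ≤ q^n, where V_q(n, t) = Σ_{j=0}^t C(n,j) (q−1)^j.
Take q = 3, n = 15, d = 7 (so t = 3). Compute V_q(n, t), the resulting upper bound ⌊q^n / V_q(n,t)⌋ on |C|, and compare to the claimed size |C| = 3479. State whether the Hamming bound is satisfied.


V_q(n, t) = 4091, q^n = 14348907, Hamming bound = 3507, |C| = 3479 ≤ bound (satisfied).

Step 1: Compute V_q(n, t) = Σ_{j=0}^3 C(n, j) (q−1)^j.
  j = 0: C(15,0)·(2)^0 = 1·1 = 1.
  j = 1: C(15,1)·(2)^1 = 15·2 = 30.
  j = 2: C(15,2)·(2)^2 = 105·4 = 420.
  j = 3: C(15,3)·(2)^3 = 455·8 = 3640.
  V_q(n, t) = 1 + 30 + 420 + 3640 = 4091.
Step 2: q^n = 3^15 = 14348907.
Step 3: Hamming bound ⌊q^n / V_q(n,t)⌋ = ⌊14348907/4091⌋ = 3507.
Step 4: Compare |C| = 3479 to 3507: satisfied.
The claimed |C| lies below the Hamming bound.


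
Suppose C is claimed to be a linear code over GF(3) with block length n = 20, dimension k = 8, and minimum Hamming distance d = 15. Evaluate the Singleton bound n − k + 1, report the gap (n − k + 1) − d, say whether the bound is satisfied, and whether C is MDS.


Singleton RHS = n − k + 1 = 13, slack = -2, bound violated (no such code; not MDS).

Singleton bound: d ≤ n − k + 1.
Here n = 20, k = 8, so n − k + 1 = 13.
Given d = 15, check d ≤ 13: NO.
Slack = (n − k + 1) − d = -2.
The slack is negative: d = 15 exceeds n − k + 1 = 13 by 2, so the Singleton bound is violated and no linear [20, 8, 15]_3 code can exist. In particular it is not MDS (MDS requires d = n − k + 1 exactly).
Description: the claimed parameters are [20, 8, 15]_3; such a code would be impossible (violates the Singleton bound).


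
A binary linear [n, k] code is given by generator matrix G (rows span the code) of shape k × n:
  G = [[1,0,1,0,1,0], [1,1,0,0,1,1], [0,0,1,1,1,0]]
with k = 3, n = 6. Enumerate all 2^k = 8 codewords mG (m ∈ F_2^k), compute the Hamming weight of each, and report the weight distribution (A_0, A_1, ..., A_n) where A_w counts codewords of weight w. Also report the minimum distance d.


Weight distribution: A_0 = 1, A_2 = 1, A_3 = 3, A_4 = 2, A_5 = 1. Minimum distance d = 2.

Enumerate all 2^3 = 8 messages m ∈ F_2^3.
For each, compute codeword c = mG in F_2^6, then tally its weight.
  m = 000 → c = 000000, weight = 0.
  m = 100 → c = 101010, weight = 3.
  m = 010 → c = 110011, weight = 4.
  m = 110 → c = 011001, weight = 3.
  m = 001 → c = 001110, weight = 3.
  m = 101 → c = 100100, weight = 2.
  m = 011 → c = 111101, weight = 5.
  m = 111 → c = 010111, weight = 4.
Tally weights:
  weight 0: 1 codewords.
  weight 2: 1 codewords.
  weight 3: 3 codewords.
  weight 4: 2 codewords.
  weight 5: 1 codewords.
Minimum distance d = smallest w > 0 with A_w > 0 = 2.
Sanity: Σ A_w = 8 = 2^3 = 8 ✓.


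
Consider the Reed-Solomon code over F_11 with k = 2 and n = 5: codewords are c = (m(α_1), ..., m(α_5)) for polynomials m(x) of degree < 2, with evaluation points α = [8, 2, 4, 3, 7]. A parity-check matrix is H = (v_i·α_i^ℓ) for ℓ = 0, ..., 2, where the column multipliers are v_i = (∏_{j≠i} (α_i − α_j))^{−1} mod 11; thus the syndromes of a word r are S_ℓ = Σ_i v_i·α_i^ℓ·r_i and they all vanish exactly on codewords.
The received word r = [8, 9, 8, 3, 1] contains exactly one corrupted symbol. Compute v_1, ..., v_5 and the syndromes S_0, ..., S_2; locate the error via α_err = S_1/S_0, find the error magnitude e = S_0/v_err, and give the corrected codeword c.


S = (9, 6, 4), error at position 1, error magnitude e = 2, c = [6, 9, 8, 3, 1].

Step 1: column multipliers v_i = (∏_{j≠i}(α_i − α_j))^{−1} mod 11.
  i = 1 (α = 8): (8−2)(8−4)(8−3)(8−7) = 6·4·5·1 = 120 ≡ 10, so v_1 = 10^{−1} = 10 (mod 11).
  i = 2 (α = 2): (2−8)(2−4)(2−3)(2−7) = (−6)·(−2)·(−1)·(−5) = 60 ≡ 5, so v_2 = 5^{−1} = 9 (mod 11).
  i = 3 (α = 4): (4−8)(4−2)(4−3)(4−7) = (−4)·2·1·(−3) = 24 ≡ 2, so v_3 = 2^{−1} = 6 (mod 11).
  i = 4 (α = 3): (3−8)(3−2)(3−4)(3−7) = (−5)·1·(−1)·(−4) = −20 ≡ 2, so v_4 = 2^{−1} = 6 (mod 11).
  i = 5 (α = 7): (7−8)(7−2)(7−4)(7−3) = (−1)·5·3·4 = −60 ≡ 6, so v_5 = 6^{−1} = 2 (mod 11).
  v = [10, 9, 6, 6, 2].
Step 2: syndromes of r = [8, 9, 8, 3, 1] (all sums mod 11).
  S_0 = Σ v_i r_i = 10·8 + 9·9 + 6·8 + 6·3 + 2·1 = 229 ≡ 9.
  S_1 = Σ v_i α_i r_i = 10·8·8 + 9·2·9 + 6·4·8 + 6·3·3 + 2·7·1 = 1062 ≡ 6.
  α_i^2 mod 11 = [9, 4, 5, 9, 5].
  S_2 = Σ v_i α_i^2 r_i = 10·9·8 + 9·4·9 + 6·5·8 + 6·9·3 + 2·5·1 = 1456 ≡ 4.
  S = (9, 6, 4) ≠ 0, so r is not a codeword (an error is present).
Step 3: locate the error. For a single error e at position i, S_ℓ = v_i·e·α_i^ℓ, so α_err = S_1/S_0.
  S_0^{−1} = 9^{−1} = 5 (mod 11), so α_err = 6·5 = 30 ≡ 8 = α_1. Error position i = 1.
  Consistency check: S_2/S_1 = 4·2 = 8 ≡ 8 = α_err ✓ (single-error assumption holds).
Step 4: error magnitude e = S_0/v_1 = S_0·∏_{j≠1}(α_1 − α_j) = 9·10 = 90 ≡ 2 (mod 11).
Step 5: correct position 1: c_1 = r_1 − e = 8 − 2 ≡ 6 (mod 11). Hence c = [6, 9, 8, 3, 1].
  Check: interpolating c through the α_i gives m(x) = 10 + 5·x (degree < 2) with m(α_i) = c_i for every i, so c is indeed a codeword.


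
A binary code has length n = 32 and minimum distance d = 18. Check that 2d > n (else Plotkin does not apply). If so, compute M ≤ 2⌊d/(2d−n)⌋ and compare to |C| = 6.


Plotkin bound M ≤ 8; given |C| = 6 ≤ bound (satisfied).

Check applicability: 2d = 36, n = 32.
2d − n = 4 > 0, so Plotkin applies.
Compute d/(2d−n) = 18/4 ≈ 4.5000.
⌊d/(2d−n)⌋ = 4.
Plotkin bound: M ≤ 2·4 = 8.
Given |C| = 6, check: satisfied.
This |C| is below the Plotkin bound.


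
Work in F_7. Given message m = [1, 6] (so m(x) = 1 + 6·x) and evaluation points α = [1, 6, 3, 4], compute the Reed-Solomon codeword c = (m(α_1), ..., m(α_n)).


c = [0, 2, 5, 4]

Message polynomial: m(x) = 1 + 6·x (mod 7).
For each evaluation point α_i, compute m(α_i) mod 7:
  α_1 = 1: Horner steps 6 → 0, so m(1) = 0.
  α_2 = 6: Horner steps 6 → 2, so m(6) = 2.
  α_3 = 3: Horner steps 6 → 5, so m(3) = 5.
  α_4 = 4: Horner steps 6 → 4, so m(4) = 4.
Codeword c = [0, 2, 5, 4] ∈ F_7^4.


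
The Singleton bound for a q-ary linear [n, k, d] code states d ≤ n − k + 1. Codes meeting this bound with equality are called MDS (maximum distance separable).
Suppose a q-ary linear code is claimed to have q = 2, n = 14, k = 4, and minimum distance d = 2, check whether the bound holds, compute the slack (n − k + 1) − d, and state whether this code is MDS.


Singleton RHS = n − k + 1 = 11, slack = 9, bound satisfied, not MDS.

Singleton bound: d ≤ n − k + 1.
Here n = 14, k = 4, so n − k + 1 = 11.
Given d = 2, check d ≤ 11: YES.
Slack = (n − k + 1) − d = 9.
The code is NOT MDS (slack = 9 > 0).
Description: the claimed parameters are [14, 4, 2]_2; such a code would be non-MDS.


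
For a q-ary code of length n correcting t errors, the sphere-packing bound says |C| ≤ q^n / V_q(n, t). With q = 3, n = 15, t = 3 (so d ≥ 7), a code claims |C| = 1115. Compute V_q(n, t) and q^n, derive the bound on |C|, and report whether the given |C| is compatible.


V_q(n, t) = 4091, q^n = 14348907, Hamming bound = 3507, |C| = 1115 ≤ bound (satisfied).

Step 1: Compute V_q(n, t) = Σ_{j=0}^3 C(n, j) (q−1)^j.
  j = 0: C(15,0)·(2)^0 = 1·1 = 1.
  j = 1: C(15,1)·(2)^1 = 15·2 = 30.
  j = 2: C(15,2)·(2)^2 = 105·4 = 420.
  j = 3: C(15,3)·(2)^3 = 455·8 = 3640.
  V_q(n, t) = 1 + 30 + 420 + 3640 = 4091.
Step 2: q^n = 3^15 = 14348907.
Step 3: Hamming bound ⌊q^n / V_q(n,t)⌋ = ⌊14348907/4091⌋ = 3507.
Step 4: Compare |C| = 1115 to 3507: satisfied.
The claimed |C| lies below the Hamming bound.


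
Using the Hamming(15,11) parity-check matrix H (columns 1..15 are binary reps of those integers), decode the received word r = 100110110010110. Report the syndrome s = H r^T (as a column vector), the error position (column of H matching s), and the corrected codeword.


s = (0, 1, 1, 1)^T, error position = 7, corrected codeword c = 100110010010110

Compute s = H r^T mod 2 one row at a time:
  s_1 = 1 + 0 + 0 + 1 + 0 + 1 + 1 + 0 = 4 ≡ 0 (mod 2).
  s_2 = 1 + 1 + 0 + 1 + 0 + 1 + 1 + 0 = 5 ≡ 1 (mod 2).
  s_3 = 0 + 0 + 0 + 1 + 0 + 1 + 1 + 0 = 3 ≡ 1 (mod 2).
  s_4 = 1 + 0 + 1 + 1 + 0 + 1 + 1 + 0 = 5 ≡ 1 (mod 2).
s = (0, 1, 1, 1)^T — this equals column 7 of H (binary 0111), so error is at position 7.
Correct: flip bit 7 of r = 100110110010110 to get c = 100110010010110.


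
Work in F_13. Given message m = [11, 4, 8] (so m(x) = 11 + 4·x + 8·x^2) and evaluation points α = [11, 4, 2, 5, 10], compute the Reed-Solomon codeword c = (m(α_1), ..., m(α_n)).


c = [9, 12, 12, 10, 6]

Message polynomial: m(x) = 11 + 4·x + 8·x^2 (mod 13).
For each evaluation point α_i, compute m(α_i) mod 13:
  α_1 = 11: Horner steps 8 → 1 → 9, so m(11) = 9.
  α_2 = 4: Horner steps 8 → 10 → 12, so m(4) = 12.
  α_3 = 2: Horner steps 8 → 7 → 12, so m(2) = 12.
  α_4 = 5: Horner steps 8 → 5 → 10, so m(5) = 10.
  α_5 = 10: Horner steps 8 → 6 → 6, so m(10) = 6.
Codeword c = [9, 12, 12, 10, 6] ∈ F_13^5.


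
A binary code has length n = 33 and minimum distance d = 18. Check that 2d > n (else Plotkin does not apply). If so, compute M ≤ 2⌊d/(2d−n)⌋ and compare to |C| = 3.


Plotkin bound M ≤ 12; given |C| = 3 ≤ bound (satisfied).

Check applicability: 2d = 36, n = 33.
2d − n = 3 > 0, so Plotkin applies.
Compute d/(2d−n) = 18/3 ≈ 6.0000.
⌊d/(2d−n)⌋ = 6.
Plotkin bound: M ≤ 2·6 = 12.
Given |C| = 3, check: satisfied.
This |C| is below the Plotkin bound.


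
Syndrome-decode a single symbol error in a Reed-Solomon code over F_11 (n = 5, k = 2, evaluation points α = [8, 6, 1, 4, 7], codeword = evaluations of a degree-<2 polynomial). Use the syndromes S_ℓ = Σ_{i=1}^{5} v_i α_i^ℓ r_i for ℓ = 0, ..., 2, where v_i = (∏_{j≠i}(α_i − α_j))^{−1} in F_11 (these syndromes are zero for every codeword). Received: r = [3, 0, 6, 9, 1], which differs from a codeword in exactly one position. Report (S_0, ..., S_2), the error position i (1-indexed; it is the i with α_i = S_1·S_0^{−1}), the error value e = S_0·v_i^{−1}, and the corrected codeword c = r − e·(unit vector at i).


S = (1, 8, 9), error at position 1, error magnitude e = 1, c = [2, 0, 6, 9, 1].

Step 1: column multipliers v_i = (∏_{j≠i}(α_i − α_j))^{−1} mod 11.
  i = 1 (α = 8): (8−6)(8−1)(8−4)(8−7) = 2·7·4·1 = 56 ≡ 1, so v_1 = 1^{−1} = 1 (mod 11).
  i = 2 (α = 6): (6−8)(6−1)(6−4)(6−7) = (−2)·5·2·(−1) = 20 ≡ 9, so v_2 = 9^{−1} = 5 (mod 11).
  i = 3 (α = 1): (1−8)(1−6)(1−4)(1−7) = (−7)·(−5)·(−3)·(−6) = 630 ≡ 3, so v_3 = 3^{−1} = 4 (mod 11).
  i = 4 (α = 4): (4−8)(4−6)(4−1)(4−7) = (−4)·(−2)·3·(−3) = −72 ≡ 5, so v_4 = 5^{−1} = 9 (mod 11).
  i = 5 (α = 7): (7−8)(7−6)(7−1)(7−4) = (−1)·1·6·3 = −18 ≡ 4, so v_5 = 4^{−1} = 3 (mod 11).
  v = [1, 5, 4, 9, 3].
Step 2: syndromes of r = [3, 0, 6, 9, 1] (all sums mod 11).
  S_0 = Σ v_i r_i = 1·3 + 5·0 + 4·6 + 9·9 + 3·1 = 111 ≡ 1.
  S_1 = Σ v_i α_i r_i = 1·8·3 + 5·6·0 + 4·1·6 + 9·4·9 + 3·7·1 = 393 ≡ 8.
  α_i^2 mod 11 = [9, 3, 1, 5, 5].
  S_2 = Σ v_i α_i^2 r_i = 1·9·3 + 5·3·0 + 4·1·6 + 9·5·9 + 3·5·1 = 471 ≡ 9.
  S = (1, 8, 9) ≠ 0, so r is not a codeword (an error is present).
Step 3: locate the error. For a single error e at position i, S_ℓ = v_i·e·α_i^ℓ, so α_err = S_1/S_0.
  S_0^{−1} = 1^{−1} = 1 (mod 11), so α_err = 8·1 = 8 ≡ 8 = α_1. Error position i = 1.
  Consistency check: S_2/S_1 = 9·7 = 63 ≡ 8 = α_err ✓ (single-error assumption holds).
Step 4: error magnitude e = S_0/v_1 = S_0·∏_{j≠1}(α_1 − α_j) = 1·1 = 1 ≡ 1 (mod 11).
Step 5: correct position 1: c_1 = r_1 − e = 3 − 1 ≡ 2 (mod 11). Hence c = [2, 0, 6, 9, 1].
  Check: interpolating c through the α_i gives m(x) = 5 + 1·x (degree < 2) with m(α_i) = c_i for every i, so c is indeed a codeword.


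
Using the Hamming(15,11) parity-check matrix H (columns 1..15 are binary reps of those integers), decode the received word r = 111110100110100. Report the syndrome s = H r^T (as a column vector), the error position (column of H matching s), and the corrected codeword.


s = (1, 0, 1, 0)^T, error position = 10, corrected codeword c = 111110100010100

Compute s = H r^T mod 2 one row at a time:
  s_1 = 0 + 0 + 1 + 1 + 0 + 1 + 0 + 0 = 3 ≡ 1 (mod 2).
  s_2 = 1 + 1 + 0 + 1 + 0 + 1 + 0 + 0 = 4 ≡ 0 (mod 2).
  s_3 = 1 + 1 + 0 + 1 + 1 + 1 + 0 + 0 = 5 ≡ 1 (mod 2).
  s_4 = 1 + 1 + 1 + 1 + 0 + 1 + 1 + 0 = 6 ≡ 0 (mod 2).
s = (1, 0, 1, 0)^T — this equals column 10 of H (binary 1010), so error is at position 10.
Correct: flip bit 10 of r = 111110100110100 to get c = 111110100010100.


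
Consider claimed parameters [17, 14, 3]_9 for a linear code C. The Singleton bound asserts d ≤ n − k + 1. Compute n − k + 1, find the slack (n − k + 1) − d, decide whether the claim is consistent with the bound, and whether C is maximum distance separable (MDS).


Singleton RHS = n − k + 1 = 4, slack = 1, bound satisfied, not MDS.

Singleton bound: d ≤ n − k + 1.
Here n = 17, k = 14, so n − k + 1 = 4.
Given d = 3, check d ≤ 4: YES.
Slack = (n − k + 1) − d = 1.
The code is NOT MDS (slack = 1 > 0).
Description: the claimed parameters are [17, 14, 3]_9; such a code would be non-MDS.


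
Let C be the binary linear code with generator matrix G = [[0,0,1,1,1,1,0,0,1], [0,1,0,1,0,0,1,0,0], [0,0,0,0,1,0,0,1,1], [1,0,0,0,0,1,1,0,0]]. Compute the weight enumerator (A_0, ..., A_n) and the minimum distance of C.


Weight distribution: A_0 = 1, A_3 = 3, A_4 = 3, A_5 = 4, A_6 = 4, A_7 = 1. Minimum distance d = 3.

Enumerate all 2^4 = 16 messages m ∈ F_2^4.
For each, compute codeword c = mG in F_2^9, then tally its weight.
  m = 0000 → c = 000000000, weight = 0.
  m = 1000 → c = 001111001, weight = 5.
  m = 0100 → c = 010100100, weight = 3.
  m = 1100 → c = 011011101, weight = 6.
  m = 0010 → c = 000010011, weight = 3.
  m = 1010 → c = 001101010, weight = 4.
  m = 0110 → c = 010110111, weight = 6.
  m = 1110 → c = 011001110, weight = 5.
  m = 0001 → c = 100001100, weight = 3.
  m = 1001 → c = 101110101, weight = 6.
  m = 0101 → c = 110101000, weight = 4.
  m = 1101 → c = 111010001, weight = 5.
  m = 0011 → c = 100011111, weight = 6.
  m = 1011 → c = 101100110, weight = 5.
  m = 0111 → c = 110111011, weight = 7.
  m = 1111 → c = 111000010, weight = 4.
Tally weights:
  weight 0: 1 codewords.
  weight 3: 3 codewords.
  weight 4: 3 codewords.
  weight 5: 4 codewords.
  weight 6: 4 codewords.
  weight 7: 1 codewords.
Minimum distance d = smallest w > 0 with A_w > 0 = 3.
Sanity: Σ A_w = 16 = 2^4 = 16 ✓.


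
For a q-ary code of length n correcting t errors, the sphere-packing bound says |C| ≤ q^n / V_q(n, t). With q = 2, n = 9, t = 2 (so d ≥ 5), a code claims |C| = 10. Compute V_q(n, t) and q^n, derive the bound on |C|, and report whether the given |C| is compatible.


V_q(n, t) = 46, q^n = 512, Hamming bound = 11, |C| = 10 ≤ bound (satisfied).

Step 1: Compute V_q(n, t) = Σ_{j=0}^2 C(n, j) (q−1)^j.
  j = 0: C(9,0)·(1)^0 = 1·1 = 1.
  j = 1: C(9,1)·(1)^1 = 9·1 = 9.
  j = 2: C(9,2)·(1)^2 = 36·1 = 36.
  V_q(n, t) = 1 + 9 + 36 = 46.
Step 2: q^n = 2^9 = 512.
Step 3: Hamming bound ⌊q^n / V_q(n,t)⌋ = ⌊512/46⌋ = 11.
Step 4: Compare |C| = 10 to 11: satisfied.
The claimed |C| lies below the Hamming bound.


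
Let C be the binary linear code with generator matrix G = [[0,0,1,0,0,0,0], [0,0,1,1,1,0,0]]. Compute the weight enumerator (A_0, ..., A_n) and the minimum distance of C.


Weight distribution: A_0 = 1, A_1 = 1, A_2 = 1, A_3 = 1. Minimum distance d = 1.

Enumerate all 2^2 = 4 messages m ∈ F_2^2.
For each, compute codeword c = mG in F_2^7, then tally its weight.
  m = 00 → c = 0000000, weight = 0.
  m = 10 → c = 0010000, weight = 1.
  m = 01 → c = 0011100, weight = 3.
  m = 11 → c = 0001100, weight = 2.
Tally weights:
  weight 0: 1 codewords.
  weight 1: 1 codewords.
  weight 2: 1 codewords.
  weight 3: 1 codewords.
Minimum distance d = smallest w > 0 with A_w > 0 = 1.
Sanity: Σ A_w = 4 = 2^2 = 4 ✓.


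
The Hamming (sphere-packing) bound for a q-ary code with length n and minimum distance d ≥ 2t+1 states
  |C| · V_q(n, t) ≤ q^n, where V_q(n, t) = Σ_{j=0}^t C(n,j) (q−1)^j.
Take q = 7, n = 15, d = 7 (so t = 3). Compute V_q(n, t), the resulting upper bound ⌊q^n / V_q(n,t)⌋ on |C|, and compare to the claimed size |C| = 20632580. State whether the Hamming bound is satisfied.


V_q(n, t) = 102151, q^n = 4747561509943, Hamming bound = 46475918, |C| = 20632580 ≤ bound (satisfied).

Step 1: Compute V_q(n, t) = Σ_{j=0}^3 C(n, j) (q−1)^j.
  j = 0: C(15,0)·(6)^0 = 1·1 = 1.
  j = 1: C(15,1)·(6)^1 = 15·6 = 90.
  j = 2: C(15,2)·(6)^2 = 105·36 = 3780.
  j = 3: C(15,3)·(6)^3 = 455·216 = 98280.
  V_q(n, t) = 1 + 90 + 3780 + 98280 = 102151.
Step 2: q^n = 7^15 = 4747561509943.
Step 3: Hamming bound ⌊q^n / V_q(n,t)⌋ = ⌊4747561509943/102151⌋ = 46475918.
Step 4: Compare |C| = 20632580 to 46475918: satisfied.
The claimed |C| lies below the Hamming bound.


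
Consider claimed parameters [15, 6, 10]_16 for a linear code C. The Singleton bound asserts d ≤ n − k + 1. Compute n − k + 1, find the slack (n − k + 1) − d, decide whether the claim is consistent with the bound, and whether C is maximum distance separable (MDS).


Singleton RHS = n − k + 1 = 10, slack = 0, bound satisfied, MDS.

Singleton bound: d ≤ n − k + 1.
Here n = 15, k = 6, so n − k + 1 = 10.
Given d = 10, check d ≤ 10: YES.
Slack = (n − k + 1) − d = 0.
The code is MDS (slack = 0).
Description: the claimed parameters are [15, 6, 10]_16; such a code would be MDS (meets Singleton bound).


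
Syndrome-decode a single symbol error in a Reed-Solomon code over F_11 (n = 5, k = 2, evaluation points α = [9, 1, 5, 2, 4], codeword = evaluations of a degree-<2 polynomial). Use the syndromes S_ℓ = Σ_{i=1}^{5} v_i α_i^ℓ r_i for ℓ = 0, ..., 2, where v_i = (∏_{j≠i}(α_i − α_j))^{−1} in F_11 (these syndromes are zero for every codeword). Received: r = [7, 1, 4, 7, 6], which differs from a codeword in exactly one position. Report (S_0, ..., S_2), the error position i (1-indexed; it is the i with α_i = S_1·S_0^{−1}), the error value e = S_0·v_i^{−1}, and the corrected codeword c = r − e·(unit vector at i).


S = (4, 8, 5), error at position 4, error magnitude e = 8, c = [7, 1, 4, 10, 6].

Step 1: column multipliers v_i = (∏_{j≠i}(α_i − α_j))^{−1} mod 11.
  i = 1 (α = 9): (9−1)(9−5)(9−2)(9−4) = 8·4·7·5 = 1120 ≡ 9, so v_1 = 9^{−1} = 5 (mod 11).
  i = 2 (α = 1): (1−9)(1−5)(1−2)(1−4) = (−8)·(−4)·(−1)·(−3) = 96 ≡ 8, so v_2 = 8^{−1} = 7 (mod 11).
  i = 3 (α = 5): (5−9)(5−1)(5−2)(5−4) = (−4)·4·3·1 = −48 ≡ 7, so v_3 = 7^{−1} = 8 (mod 11).
  i = 4 (α = 2): (2−9)(2−1)(2−5)(2−4) = (−7)·1·(−3)·(−2) = −42 ≡ 2, so v_4 = 2^{−1} = 6 (mod 11).
  i = 5 (α = 4): (4−9)(4−1)(4−5)(4−2) = (−5)·3·(−1)·2 = 30 ≡ 8, so v_5 = 8^{−1} = 7 (mod 11).
  v = [5, 7, 8, 6, 7].
Step 2: syndromes of r = [7, 1, 4, 7, 6] (all sums mod 11).
  S_0 = Σ v_i r_i = 5·7 + 7·1 + 8·4 + 6·7 + 7·6 = 158 ≡ 4.
  S_1 = Σ v_i α_i r_i = 5·9·7 + 7·1·1 + 8·5·4 + 6·2·7 + 7·4·6 = 734 ≡ 8.
  α_i^2 mod 11 = [4, 1, 3, 4, 5].
  S_2 = Σ v_i α_i^2 r_i = 5·4·7 + 7·1·1 + 8·3·4 + 6·4·7 + 7·5·6 = 621 ≡ 5.
  S = (4, 8, 5) ≠ 0, so r is not a codeword (an error is present).
Step 3: locate the error. For a single error e at position i, S_ℓ = v_i·e·α_i^ℓ, so α_err = S_1/S_0.
  S_0^{−1} = 4^{−1} = 3 (mod 11), so α_err = 8·3 = 24 ≡ 2 = α_4. Error position i = 4.
  Consistency check: S_2/S_1 = 5·7 = 35 ≡ 2 = α_err ✓ (single-error assumption holds).
Step 4: error magnitude e = S_0/v_4 = S_0·∏_{j≠4}(α_4 − α_j) = 4·2 = 8 ≡ 8 (mod 11).
Step 5: correct position 4: c_4 = r_4 − e = 7 − 8 ≡ 10 (mod 11). Hence c = [7, 1, 4, 10, 6].
  Check: interpolating c through the α_i gives m(x) = 3 + 9·x (degree < 2) with m(α_i) = c_i for every i, so c is indeed a codeword.
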